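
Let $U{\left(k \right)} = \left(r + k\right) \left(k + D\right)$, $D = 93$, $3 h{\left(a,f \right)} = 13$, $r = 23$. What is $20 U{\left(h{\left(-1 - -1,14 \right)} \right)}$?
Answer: $\frac{478880}{9} \approx 53209.0$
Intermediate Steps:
$h{\left(a,f \right)} = \frac{13}{3}$ ($h{\left(a,f \right)} = \frac{1}{3} \cdot 13 = \frac{13}{3}$)
$U{\left(k \right)} = \left(23 + k\right) \left(93 + k\right)$ ($U{\left(k \right)} = \left(23 + k\right) \left(k + 93\right) = \left(23 + k\right) \left(93 + k\right)$)
$20 U{\left(h{\left(-1 - -1,14 \right)} \right)} = 20 \left(2139 + \left(\frac{13}{3}\right)^{2} + 116 \cdot \frac{13}{3}\right) = 20 \left(2139 + \frac{169}{9} + \frac{1508}{3}\right) = 20 \cdot \frac{23944}{9} = \frac{478880}{9}$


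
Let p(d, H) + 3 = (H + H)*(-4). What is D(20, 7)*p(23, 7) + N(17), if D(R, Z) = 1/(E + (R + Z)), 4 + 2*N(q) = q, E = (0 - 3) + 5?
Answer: 259/58 ≈ 4.4655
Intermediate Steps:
E = 2 (E = -3 + 5 = 2)
p(d, H) = -3 - 8*H (p(d, H) = -3 + (H + H)*(-4) = -3 + (2*H)*(-4) = -3 - 8*H)
N(q) = -2 + q/2
D(R, Z) = 1/(2 + R + Z) (D(R, Z) = 1/(2 + (R + Z)) = 1/(2 + R + Z))
D(20, 7)*p(23, 7) + N(17) = (-3 - 8*7)/(2 + 20 + 7) + (-2 + (1/2)*17) = (-3 - 56)/29 + (-2 + 17/2) = (1/29)*(-59) + 13/2 = -59/29 + 13/2 = 259/58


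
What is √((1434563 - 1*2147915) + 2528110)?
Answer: 11*√14998 ≈ 1347.1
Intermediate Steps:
√((1434563 - 1*2147915) + 2528110) = √((1434563 - 2147915) + 2528110) = √(-713352 + 2528110) = √1814758 = 11*√14998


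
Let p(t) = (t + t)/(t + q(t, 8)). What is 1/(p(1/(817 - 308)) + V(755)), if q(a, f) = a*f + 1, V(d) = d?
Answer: 259/195546 ≈ 0.0013245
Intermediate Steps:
q(a, f) = 1 + a*f
p(t) = 2*t/(1 + 9*t) (p(t) = (t + t)/(t + (1 + t*8)) = (2*t)/(t + (1 + 8*t)) = (2*t)/(1 + 9*t) = 2*t/(1 + 9*t))
1/(p(1/(817 - 308)) + V(755)) = 1/(2/((817 - 308)*(1 + 9/(817 - 308))) + 755) = 1/(2/(509*(1 + 9/509)) + 755) = 1/(2*(1/509)/(1 + 9*(1/509)) + 755) = 1/(2*(1/509)/(1 + 9/509) + 755) = 1/(2*(1/509)/(518/509) + 755) = 1/(2*(1/509)*(509/518) + 755) = 1/(1/259 + 755) = 1/(195546/259) = 259/195546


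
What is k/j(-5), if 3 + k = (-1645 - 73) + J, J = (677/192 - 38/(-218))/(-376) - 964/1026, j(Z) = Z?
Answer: 2317032206891/6727933440 ≈ 344.39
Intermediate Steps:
J = -1277516843/1345586688 (J = (677*(1/192) - 38*(-1/218))*(-1/376) - 964*1/1026 = (677/192 + 19/109)*(-1/376) - 482/513 = (77441/20928)*(-1/376) - 482/513 = -77441/7868928 - 482/513 = -1277516843/1345586688 ≈ -0.94941)
k = -2317032206891/1345586688 (k = -3 + ((-1645 - 73) - 1277516843/1345586688) = -3 + (-1718 - 1277516843/1345586688) = -3 - 2312995446827/1345586688 = -2317032206891/1345586688 ≈ -1721.9)
k/j(-5) = -2317032206891/1345586688/(-5) = -2317032206891/1345586688*(-1/5) = 2317032206891/6727933440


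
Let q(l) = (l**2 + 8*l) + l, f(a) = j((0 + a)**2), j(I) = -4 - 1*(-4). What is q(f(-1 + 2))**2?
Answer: 0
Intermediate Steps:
j(I) = 0 (j(I) = -4 + 4 = 0)
f(a) = 0
q(l) = l**2 + 9*l
q(f(-1 + 2))**2 = (0*(9 + 0))**2 = (0*9)**2 = 0**2 = 0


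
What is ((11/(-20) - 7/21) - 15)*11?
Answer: -10483/60 ≈ -174.72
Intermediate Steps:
((11/(-20) - 7/21) - 15)*11 = ((11*(-1/20) - 7*1/21) - 15)*11 = ((-11/20 - ⅓) - 15)*11 = (-53/60 - 15)*11 = -953/60*11 = -10483/60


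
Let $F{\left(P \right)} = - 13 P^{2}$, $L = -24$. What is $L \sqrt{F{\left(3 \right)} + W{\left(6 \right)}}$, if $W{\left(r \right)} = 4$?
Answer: $- 24 i \sqrt{113} \approx - 255.12 i$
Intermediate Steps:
$L \sqrt{F{\left(3 \right)} + W{\left(6 \right)}} = - 24 \sqrt{- 13 \cdot 3^{2} + 4} = - 24 \sqrt{\left(-13\right) 9 + 4} = - 24 \sqrt{-117 + 4} = - 24 \sqrt{-113} = - 24 i \sqrt{113}$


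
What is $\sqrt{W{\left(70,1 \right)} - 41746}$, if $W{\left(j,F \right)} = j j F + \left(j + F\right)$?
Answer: $5 i \sqrt{1471} \approx 191.77 i$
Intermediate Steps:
$W{\left(j,F \right)} = F + j + F j^{2}$ ($W{\left(j,F \right)} = j^{2} F + \left(F + j\right) = F j^{2} + \left(F + j\right) = F + j + F j^{2}$)
$\sqrt{W{\left(70,1 \right)} - 41746} = \sqrt{\left(1 + 70 + 1 \cdot 70^{2}\right) - 41746} = \sqrt{\left(1 + 70 + 1 \cdot 4900\right) - 41746} = \sqrt{\left(1 + 70 + 4900\right) - 41746} = \sqrt{4971 - 41746} = \sqrt{-36775} = 5 i \sqrt{1471}$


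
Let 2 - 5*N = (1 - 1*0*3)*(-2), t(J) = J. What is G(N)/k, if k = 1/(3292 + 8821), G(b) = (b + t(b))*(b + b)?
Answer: 775232/25 ≈ 31009.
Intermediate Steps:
N = 4/5 (N = 2/5 - (1 - 1*0*3)*(-2)/5 = 2/5 - (1 + 0*3)*(-2)/5 = 2/5 - (1 + 0)*(-2)/5 = 2/5 - (-2)/5 = 2/5 - 1/5*(-2) = 2/5 + 2/5 = 4/5 ≈ 0.80000)
G(b) = 4*b**2 (G(b) = (b + b)*(b + b) = (2*b)*(2*b) = 4*b**2)
k = 1/12113 ≈ 8.2556e-5
G(N)/k = (4*(4/5)**2)/(1/12113) = (4*(16/25))*12113 = (64/25)*12113 = 775232/25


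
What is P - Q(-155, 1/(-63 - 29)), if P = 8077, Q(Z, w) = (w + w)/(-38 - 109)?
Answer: 54616673/6762 ≈ 8077.0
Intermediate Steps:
Q(Z, w) = -2*w/147 (Q(Z, w) = (2*w)/(-147) = (2*w)*(-1/147) = -2*w/147)
P - Q(-155, 1/(-63 - 29)) = 8077 - (-2)/(147*(-63 - 29)) = 8077 - (-2)/(147*(-92)) = 8077 - (-2)*(-1)/(147*92) = 8077 - 1*1/6762 = 8077 - 1/6762 = 54616673/6762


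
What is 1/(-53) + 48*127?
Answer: 323087/53 ≈ 6096.0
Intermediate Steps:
1/(-53) + 48*127 = -1/53 + 6096 = 323087/53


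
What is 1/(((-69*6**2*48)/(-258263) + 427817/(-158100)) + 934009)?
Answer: 40831380300/38136785043900029 ≈ 1.0707e-6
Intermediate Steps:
1/(((-69*6**2*48)/(-258263) + 427817/(-158100)) + 934009) = 1/(((-69*36*48)*(-1/258263) + 427817*(-1/158100)) + 934009) = 1/((-2484*48*(-1/258263) - 427817/158100) + 934009) = 1/((-119232*(-1/258263) - 427817/158100) + 934009) = 1/((119232/258263 - 427817/158100) + 934009) = 1/(-91638722671/40831380300 + 934009) = 1/(38136785043900029/40831380300) = 40831380300/38136785043900029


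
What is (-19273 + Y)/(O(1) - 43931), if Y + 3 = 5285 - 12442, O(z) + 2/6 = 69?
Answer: 79299/131587 ≈ 0.60264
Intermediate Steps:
O(z) = 206/3 (O(z) = -⅓ + 69 = 206/3)
Y = -7160 (Y = -3 + (5285 - 12442) = -3 - 7157 = -7160)
(-19273 + Y)/(O(1) - 43931) = (-19273 - 7160)/(206/3 - 43931) = -26433/(-131587/3) = -26433*(-3/131587) = 79299/131587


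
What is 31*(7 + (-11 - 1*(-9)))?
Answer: 155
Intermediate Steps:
31*(7 + (-11 - 1*(-9))) = 31*(7 + (-11 + 9)) = 31*(7 - 2) = 31*5 = 155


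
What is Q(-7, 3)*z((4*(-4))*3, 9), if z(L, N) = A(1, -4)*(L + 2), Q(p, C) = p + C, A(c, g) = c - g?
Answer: 920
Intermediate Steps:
Q(p, C) = C + p
z(L, N) = 10 + 5*L (z(L, N) = (1 - 1*(-4))*(L + 2) = (1 + 4)*(2 + L) = 5*(2 + L) = 10 + 5*L)
Q(-7, 3)*z((4*(-4))*3, 9) = (3 - 7)*(10 + 5*((4*(-4))*3)) = -4*(10 + 5*(-16*3)) = -4*(10 + 5*(-48)) = -4*(10 - 240) = -4*(-230) = 920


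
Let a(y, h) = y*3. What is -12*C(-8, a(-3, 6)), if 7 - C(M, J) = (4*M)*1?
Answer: -468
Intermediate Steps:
a(y, h) = 3*y
C(M, J) = 7 - 4*M
-12*C(-8, a(-3, 6)) = -12*(7 - 4*(-8)) = -12*(7 + 32) = -12*39 = -468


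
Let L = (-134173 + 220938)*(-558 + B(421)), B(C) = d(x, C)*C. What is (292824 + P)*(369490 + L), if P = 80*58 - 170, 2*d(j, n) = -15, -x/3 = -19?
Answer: -95730412372545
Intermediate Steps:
x = 57 (x = -3*(-19) = 57)
d(j, n) = -15/2 (d(j, n) = (1/2)*(-15) = -15/2)
P = 4470 (P = 4640 - 170 = 4470)
B(C) = -15*C/2
L = -644750715/2 (L = (-134173 + 220938)*(-558 - 15/2*421) = 86765*(-558 - 6315/2) = 86765*(-7431/2) = -644750715/2 ≈ -3.2238e+8)
(292824 + P)*(369490 + L) = (292824 + 4470)*(369490 - 644750715/2) = 297294*(-644011735/2) = -95730412372545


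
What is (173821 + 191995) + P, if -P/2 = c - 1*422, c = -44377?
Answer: 455414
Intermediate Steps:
P = 89598 (P = -2*(-44377 - 1*422) = -2*(-44377 - 422) = -2*(-44799) = 89598)
(173821 + 191995) + P = (173821 + 191995) + 89598 = 365816 + 89598 = 455414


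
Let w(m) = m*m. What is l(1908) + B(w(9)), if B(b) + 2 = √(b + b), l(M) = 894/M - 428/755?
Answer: -503789/240090 + 9*√2 ≈ 10.630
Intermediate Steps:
l(M) = -428/755 + 894/M (l(M) = 894/M - 428*1/755 = 894/M - 428/755 = -428/755 + 894/M)
w(m) = m²
B(b) = -2 + √2*√b (B(b) = -2 + √(b + b) = -2 + √(2*b) = -2 + √2*√b)
l(1908) + B(w(9)) = (-428/755 + 894/1908) + (-2 + √2*√(9²)) = (-428/755 + 894*(1/1908)) + (-2 + √2*√81) = (-428/755 + 149/318) + (-2 + √2*9) = -23609/240090 + (-2 + 9*√2) = -503789/240090 + 9*√2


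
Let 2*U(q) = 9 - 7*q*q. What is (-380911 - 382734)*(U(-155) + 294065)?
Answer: -160351704390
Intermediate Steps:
U(q) = 9/2 - 7*q²/2 (U(q) = (9 - 7*q*q)/2 = (9 - 7*q²)/2 = 9/2 - 7*q²/2)
(-380911 - 382734)*(U(-155) + 294065) = (-380911 - 382734)*((9/2 - 7/2*(-155)²) + 294065) = -763645*((9/2 - 7/2*24025) + 294065) = -763645*((9/2 - 168175/2) + 294065) = -763645*(-84083 + 294065) = -763645*209982 = -160351704390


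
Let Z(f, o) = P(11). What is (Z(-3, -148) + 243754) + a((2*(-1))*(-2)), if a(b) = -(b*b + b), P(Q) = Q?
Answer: 243745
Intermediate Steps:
Z(f, o) = 11
a(b) = -b - b² (a(b) = -(b² + b) = -(b + b²) = -b - b²)
(Z(-3, -148) + 243754) + a((2*(-1))*(-2)) = (11 + 243754) - (2*(-1))*(-2)*(1 + (2*(-1))*(-2)) = 243765 - (-2*(-2))*(1 - 2*(-2)) = 243765 - 1*4*(1 + 4) = 243765 - 1*4*5 = 243765 - 20 = 243745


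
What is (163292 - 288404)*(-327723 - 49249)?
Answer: 47163720864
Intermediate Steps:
(163292 - 288404)*(-327723 - 49249) = -125112*(-376972) = 47163720864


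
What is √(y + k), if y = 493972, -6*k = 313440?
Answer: 2*√110433 ≈ 664.63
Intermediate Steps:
k = -52240 (k = -⅙*313440 = -52240)
√(y + k) = √(493972 - 52240) = √441732 = 2*√110433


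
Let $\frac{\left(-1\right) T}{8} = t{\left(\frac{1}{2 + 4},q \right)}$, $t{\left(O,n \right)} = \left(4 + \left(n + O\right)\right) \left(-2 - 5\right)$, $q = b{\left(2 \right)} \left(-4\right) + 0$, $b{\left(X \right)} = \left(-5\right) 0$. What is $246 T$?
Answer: $57400$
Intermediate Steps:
$b{\left(X \right)} = 0$
$q = 0$ ($q = 0 \left(-4\right) + 0 = 0 + 0 = 0$)
$t{\left(O,n \right)} = -28 - 7 O - 7 n$ ($t{\left(O,n \right)} = \left(4 + \left(O + n\right)\right) \left(-7\right) = \left(4 + O + n\right) \left(-7\right) = -28 - 7 O - 7 n$)
$T = \frac{700}{3}$ ($T = - 8 \left(-28 - \frac{7}{2 + 4} - 0\right) = - 8 \left(-28 - \frac{7}{6} + 0\right) = \left(-8\right) \left(- \frac{175}{6}\right) = \frac{700}{3} \approx 233.33$)
$246 T = 246 \cdot \frac{700}{3} = 57400$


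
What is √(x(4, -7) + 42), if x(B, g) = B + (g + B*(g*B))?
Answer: I*√73 ≈ 8.544*I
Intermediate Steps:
x(B, g) = B + g + g*B² (x(B, g) = B + (g + B*(B*g)) = B + (g + g*B²) = B + g + g*B²)
√(x(4, -7) + 42) = √((4 - 7 - 7*4²) + 42) = √((4 - 7 - 7*16) + 42) = √((4 - 7 - 112) + 42) = √(-115 + 42) = √(-73) = I*√73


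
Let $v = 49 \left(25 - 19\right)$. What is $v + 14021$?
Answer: $14315$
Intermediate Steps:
$v = 294$ ($v = 49 \cdot 6 = 294$)
$v + 14021 = 294 + 14021 = 14315$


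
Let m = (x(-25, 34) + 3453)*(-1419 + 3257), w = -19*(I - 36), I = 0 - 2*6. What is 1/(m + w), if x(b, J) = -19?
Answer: 1/6312604 ≈ 1.5841e-7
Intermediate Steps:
I = -12 (I = 0 - 12 = -12)
w = 912 (w = -19*(-12 - 36) = -19*(-48) = 912)
m = 6311692 (m = (-19 + 3453)*(-1419 + 3257) = 3434*1838 = 6311692)
1/(m + w) = 1/(6311692 + 912) = 1/6312604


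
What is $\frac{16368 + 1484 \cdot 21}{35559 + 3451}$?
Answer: $\frac{23766}{19505} \approx 1.2185$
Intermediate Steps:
$\frac{16368 + 1484 \cdot 21}{35559 + 3451} = \frac{16368 + 31164}{39010} = 47532 \cdot \frac{1}{39010} = \frac{23766}{19505}$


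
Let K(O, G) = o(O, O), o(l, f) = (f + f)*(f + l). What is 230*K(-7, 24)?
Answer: 45080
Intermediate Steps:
o(l, f) = 2*f*(f + l) (o(l, f) = (2*f)*(f + l) = 2*f*(f + l))
K(O, G) = 4*O² (K(O, G) = 2*O*(O + O) = 2*O*(2*O) = 4*O²)
230*K(-7, 24) = 230*(4*(-7)²) = 230*(4*49) = 230*196 = 45080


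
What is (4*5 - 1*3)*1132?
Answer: 19244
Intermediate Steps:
(4*5 - 1*3)*1132 = (20 - 3)*1132 = 17*1132 = 19244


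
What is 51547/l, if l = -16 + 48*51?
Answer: 2713/128 ≈ 21.195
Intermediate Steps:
l = 2432 (l = -16 + 2448 = 2432)
51547/l = 51547/2432 = 51547*(1/2432) = 2713/128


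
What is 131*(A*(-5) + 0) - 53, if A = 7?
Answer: -4638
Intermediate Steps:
131*(A*(-5) + 0) - 53 = 131*(7*(-5) + 0) - 53 = 131*(-35 + 0) - 53 = 131*(-35) - 53 = -4585 - 53 = -4638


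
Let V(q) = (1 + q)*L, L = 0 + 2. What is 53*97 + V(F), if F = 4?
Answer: 5151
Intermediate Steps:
L = 2
V(q) = 2 + 2*q (V(q) = (1 + q)*2 = 2 + 2*q)
53*97 + V(F) = 53*97 + (2 + 2*4) = 5141 + (2 + 8) = 5141 + 10 = 5151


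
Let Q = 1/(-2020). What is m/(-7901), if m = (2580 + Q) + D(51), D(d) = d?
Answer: -5314619/15960020 ≈ -0.33300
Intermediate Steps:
Q = -1/2020 ≈ -0.00049505
m = 5314619/2020 (m = (2580 - 1/2020) + 51 = 5211599/2020 + 51 = 5314619/2020 ≈ 2631.0)
m/(-7901) = (5314619/2020)/(-7901) = (5314619/2020)*(-1/7901) = -5314619/15960020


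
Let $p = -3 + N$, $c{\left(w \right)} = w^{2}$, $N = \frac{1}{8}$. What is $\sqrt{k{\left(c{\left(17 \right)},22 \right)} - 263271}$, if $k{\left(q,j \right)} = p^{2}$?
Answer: $\frac{i \sqrt{16848815}}{8} \approx 513.09 i$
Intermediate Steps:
$N = \frac{1}{8} \approx 0.125$
$p = - \frac{23}{8}$ ($p = -3 + \frac{1}{8} = - \frac{23}{8} \approx -2.875$)
$k{\left(q,j \right)} = \frac{529}{64}$ ($k{\left(q,j \right)} = \left(- \frac{23}{8}\right)^{2} = \frac{529}{64}$)
$\sqrt{k{\left(c{\left(17 \right)},22 \right)} - 263271} = \sqrt{\frac{529}{64} - 263271} = \sqrt{- \frac{16848815}{64}} = \frac{i \sqrt{16848815}}{8}$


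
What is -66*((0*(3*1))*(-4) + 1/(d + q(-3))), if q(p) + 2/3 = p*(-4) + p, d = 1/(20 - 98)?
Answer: -468/59 ≈ -7.9322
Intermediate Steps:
d = -1/78 (d = 1/(-78) = -1/78 ≈ -0.012821)
q(p) = -⅔ - 3*p (q(p) = -⅔ + (p*(-4) + p) = -⅔ + (-4*p + p) = -⅔ - 3*p)
-66*((0*(3*1))*(-4) + 1/(d + q(-3))) = -66*((0*(3*1))*(-4) + 1/(-1/78 + (-⅔ - 3*(-3)))) = -66*((0*3)*(-4) + 1/(-1/78 + (-⅔ + 9))) = -66*(0*(-4) + 1/(-1/78 + 25/3)) = -66*(0 + 1/(649/78)) = -66*(0 + 78/649) = -66*78/649 = -468/59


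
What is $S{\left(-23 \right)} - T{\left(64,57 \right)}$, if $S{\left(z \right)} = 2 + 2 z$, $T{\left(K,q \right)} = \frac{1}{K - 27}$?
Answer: $- \frac{1629}{37} \approx -44.027$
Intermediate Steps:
$T{\left(K,q \right)} = \frac{1}{-27 + K}$ ($T{\left(K,q \right)} = \frac{1}{K - 27} = \frac{1}{-27 + K}$)
$S{\left(-23 \right)} - T{\left(64,57 \right)} = \left(2 + 2 \left(-23\right)\right) - \frac{1}{-27 + 64} = \left(2 - 46\right) - \frac{1}{37} = -44 - \frac{1}{37} = - \frac{1629}{37}$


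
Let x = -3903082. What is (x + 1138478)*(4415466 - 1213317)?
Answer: -8852673933996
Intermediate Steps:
(x + 1138478)*(4415466 - 1213317) = (-3903082 + 1138478)*(4415466 - 1213317) = -2764604*3202149 = -8852673933996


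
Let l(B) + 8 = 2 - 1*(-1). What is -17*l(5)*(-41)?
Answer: -3485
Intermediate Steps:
l(B) = -5 (l(B) = -8 + (2 - 1*(-1)) = -8 + (2 + 1) = -8 + 3 = -5)
-17*l(5)*(-41) = -17*(-5)*(-41) = 85*(-41) = -3485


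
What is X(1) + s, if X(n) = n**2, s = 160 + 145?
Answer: 306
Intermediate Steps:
s = 305
X(1) + s = 1**2 + 305 = 1 + 305 = 306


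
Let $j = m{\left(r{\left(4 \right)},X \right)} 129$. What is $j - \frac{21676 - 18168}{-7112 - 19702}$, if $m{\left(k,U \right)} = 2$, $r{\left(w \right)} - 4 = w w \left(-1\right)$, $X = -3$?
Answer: $\frac{3460760}{13407} \approx 258.13$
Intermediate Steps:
$r{\left(w \right)} = 4 - w^{2}$ ($r{\left(w \right)} = 4 + w w \left(-1\right) = 4 + w^{2} \left(-1\right) = 4 - w^{2}$)
$j = 258$ ($j = 2 \cdot 129 = 258$)
$j - \frac{21676 - 18168}{-7112 - 19702} = 258 - \frac{21676 - 18168}{-7112 - 19702} = 258 - \frac{3508}{-26814} = 258 - 3508 \left(- \frac{1}{26814}\right) = 258 - - \frac{1754}{13407} = 258 + \frac{1754}{13407} = \frac{3460760}{13407}$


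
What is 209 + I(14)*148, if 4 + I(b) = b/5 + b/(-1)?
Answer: -10203/5 ≈ -2040.6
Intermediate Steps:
I(b) = -4 - 4*b/5 (I(b) = -4 + (b/5 + b/(-1)) = -4 + (b*(⅕) + b*(-1)) = -4 + (b/5 - b) = -4 - 4*b/5)
209 + I(14)*148 = 209 + (-4 - ⅘*14)*148 = 209 + (-4 - 56/5)*148 = 209 - 76/5*148 = 209 - 11248/5 = -10203/5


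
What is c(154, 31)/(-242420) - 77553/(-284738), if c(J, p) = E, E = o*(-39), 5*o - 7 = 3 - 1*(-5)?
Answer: 9416856303/34513092980 ≈ 0.27285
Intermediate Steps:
o = 3 (o = 7/5 + (3 - 1*(-5))/5 = 7/5 + (3 + 5)/5 = 7/5 + (⅕)*8 = 7/5 + 8/5 = 3)
E = -117 (E = 3*(-39) = -117)
c(J, p) = -117
c(154, 31)/(-242420) - 77553/(-284738) = -117/(-242420) - 77553/(-284738) = -117*(-1/242420) - 77553*(-1/284738) = 117/242420 + 77553/284738 = 9416856303/34513092980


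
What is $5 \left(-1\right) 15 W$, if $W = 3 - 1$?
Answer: $-150$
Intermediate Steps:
$W = 2$
$5 \left(-1\right) 15 W = 5 \left(-1\right) 15 \cdot 2 = \left(-5\right) 15 \cdot 2 = \left(-75\right) 2 = -150$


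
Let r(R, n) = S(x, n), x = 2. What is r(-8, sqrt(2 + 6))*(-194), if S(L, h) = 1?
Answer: -194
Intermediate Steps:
r(R, n) = 1
r(-8, sqrt(2 + 6))*(-194) = 1*(-194) = -194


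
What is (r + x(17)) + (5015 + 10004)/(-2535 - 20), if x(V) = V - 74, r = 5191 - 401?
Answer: 12077796/2555 ≈ 4727.1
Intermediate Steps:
r = 4790
x(V) = -74 + V
(r + x(17)) + (5015 + 10004)/(-2535 - 20) = (4790 + (-74 + 17)) + (5015 + 10004)/(-2535 - 20) = (4790 - 57) + 15019/(-2555) = 4733 + 15019*(-1/2555) = 4733 - 15019/2555 = 12077796/2555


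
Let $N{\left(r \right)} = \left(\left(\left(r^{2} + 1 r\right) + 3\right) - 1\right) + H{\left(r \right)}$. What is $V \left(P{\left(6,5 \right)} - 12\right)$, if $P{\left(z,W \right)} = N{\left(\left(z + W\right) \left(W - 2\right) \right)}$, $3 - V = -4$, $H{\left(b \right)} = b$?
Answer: $8015$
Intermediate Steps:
$V = 7$ ($V = 3 - -4 = 3 + 4 = 7$)
$N{\left(r \right)} = 2 + r^{2} + 2 r$ ($N{\left(r \right)} = \left(\left(\left(r^{2} + 1 r\right) + 3\right) - 1\right) + r = \left(\left(\left(r^{2} + r\right) + 3\right) - 1\right) + r = \left(\left(\left(r + r^{2}\right) + 3\right) - 1\right) + r = \left(\left(3 + r + r^{2}\right) - 1\right) + r = \left(2 + r + r^{2}\right) + r = 2 + r^{2} + 2 r$)
$P{\left(z,W \right)} = 2 + \left(-2 + W\right)^{2} \left(W + z\right)^{2} + 2 \left(-2 + W\right) \left(W + z\right)$ ($P{\left(z,W \right)} = 2 + \left(\left(z + W\right) \left(W - 2\right)\right)^{2} + 2 \left(z + W\right) \left(W - 2\right) = 2 + \left(\left(W + z\right) \left(-2 + W\right)\right)^{2} + 2 \left(W + z\right) \left(-2 + W\right) = 2 + \left(\left(-2 + W\right) \left(W + z\right)\right)^{2} + 2 \left(-2 + W\right) \left(W + z\right) = 2 + \left(-2 + W\right)^{2} \left(W + z\right)^{2} + 2 \left(-2 + W\right) \left(W + z\right)$)
$V \left(P{\left(6,5 \right)} - 12\right) = 7 \left(\left(2 + \left(5^{2} - 10 - 12 + 5 \cdot 6\right)^{2} - 20 - 24 + 2 \cdot 5^{2} + 2 \cdot 5 \cdot 6\right) - 12\right) = 7 \left(\left(2 + \left(25 - 10 - 12 + 30\right)^{2} - 20 - 24 + 2 \cdot 25 + 60\right) - 12\right) = 7 \left(\left(2 + 33^{2} - 20 - 24 + 50 + 60\right) - 12\right) = 7 \left(\left(2 + 1089 - 20 - 24 + 50 + 60\right) - 12\right) = 7 \left(1157 - 12\right) = 7 \cdot 1145 = 8015$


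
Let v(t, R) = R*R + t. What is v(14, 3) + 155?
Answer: 178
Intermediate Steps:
v(t, R) = t + R² (v(t, R) = R² + t = t + R²)
v(14, 3) + 155 = (14 + 3²) + 155 = (14 + 9) + 155 = 23 + 155 = 178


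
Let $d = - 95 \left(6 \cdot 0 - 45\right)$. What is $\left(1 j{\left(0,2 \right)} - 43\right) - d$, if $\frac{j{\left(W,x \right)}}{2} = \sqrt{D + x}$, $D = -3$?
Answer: $-4318 + 2 i \approx -4318.0 + 2.0 i$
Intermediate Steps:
$j{\left(W,x \right)} = 2 \sqrt{-3 + x}$
$d = 4275$ ($d = - 95 \left(0 - 45\right) = \left(-95\right) \left(-45\right) = 4275$)
$\left(1 j{\left(0,2 \right)} - 43\right) - d = \left(1 \cdot 2 \sqrt{-3 + 2} - 43\right) - 4275 = \left(1 \cdot 2 \sqrt{-1} - 43\right) - 4275 = \left(1 \cdot 2 i - 43\right) - 4275 = \left(2 i - 43\right) - 4275 = \left(-43 + 2 i\right) - 4275 = -4318 + 2 i$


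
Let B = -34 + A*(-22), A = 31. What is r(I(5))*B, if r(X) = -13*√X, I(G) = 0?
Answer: 0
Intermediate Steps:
B = -716 (B = -34 + 31*(-22) = -34 - 682 = -716)
r(I(5))*B = -13*√0*(-716) = -13*0*(-716) = 0*(-716) = 0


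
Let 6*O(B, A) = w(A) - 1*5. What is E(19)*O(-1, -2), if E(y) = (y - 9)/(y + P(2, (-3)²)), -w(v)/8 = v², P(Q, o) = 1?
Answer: -37/12 ≈ -3.0833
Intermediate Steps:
w(v) = -8*v²
O(B, A) = -⅚ - 4*A²/3 (O(B, A) = (-8*A² - 1*5)/6 = (-8*A² - 5)/6 = (-5 - 8*A²)/6 = -⅚ - 4*A²/3)
E(y) = (-9 + y)/(1 + y) (E(y) = (y - 9)/(y + 1) = (-9 + y)/(1 + y))
E(19)*O(-1, -2) = ((-9 + 19)/(1 + 19))*(-⅚ - 4/3*(-2)²) = (10/20)*(-⅚ - 4/3*4) = ((1/20)*10)*(-⅚ - 16/3) = (½)*(-37/6) = -37/12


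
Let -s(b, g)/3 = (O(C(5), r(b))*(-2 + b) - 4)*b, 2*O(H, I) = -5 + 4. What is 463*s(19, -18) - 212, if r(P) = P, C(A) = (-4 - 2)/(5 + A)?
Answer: 659351/2 ≈ 3.2968e+5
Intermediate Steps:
C(A) = -6/(5 + A)
O(H, I) = -½ (O(H, I) = (-5 + 4)/2 = (½)*(-1) = -½)
s(b, g) = -3*b*(-3 - b/2) (s(b, g) = -3*(-(-2 + b)/2 - 4)*b = -3*((1 - b/2) - 4)*b = -3*(-3 - b/2)*b = -3*b*(-3 - b/2))
463*s(19, -18) - 212 = 463*((3/2)*19*(6 + 19)) - 212 = 463*((3/2)*19*25) - 212 = 463*(1425/2) - 212 = 659775/2 - 212 = 659351/2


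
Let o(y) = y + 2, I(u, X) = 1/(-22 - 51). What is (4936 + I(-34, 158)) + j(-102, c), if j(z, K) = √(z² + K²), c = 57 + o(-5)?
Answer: 360327/73 + 6*√370 ≈ 5051.4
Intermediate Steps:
I(u, X) = -1/73 (I(u, X) = 1/(-73) = -1/73)
o(y) = 2 + y
c = 54 (c = 57 + (2 - 5) = 57 - 3 = 54)
j(z, K) = √(K² + z²)
(4936 + I(-34, 158)) + j(-102, c) = (4936 - 1/73) + √(54² + (-102)²) = 360327/73 + √(2916 + 10404) = 360327/73 + √13320 = 360327/73 + 6*√370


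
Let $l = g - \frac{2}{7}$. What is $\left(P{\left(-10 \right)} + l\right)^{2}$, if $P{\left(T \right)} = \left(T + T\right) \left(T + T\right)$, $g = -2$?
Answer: $\frac{7750656}{49} \approx 1.5818 \cdot 10^{5}$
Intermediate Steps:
$l = - \frac{16}{7}$ ($l = -2 - \frac{2}{7} = - \frac{16}{7} \approx -2.2857$)
$P{\left(T \right)} = 4 T^{2}$ ($P{\left(T \right)} = 2 T 2 T = 4 T^{2}$)
$\left(P{\left(-10 \right)} + l\right)^{2} = \left(4 \left(-10\right)^{2} - \frac{16}{7}\right)^{2} = \left(4 \cdot 100 - \frac{16}{7}\right)^{2} = \left(400 - \frac{16}{7}\right)^{2} = \left(\frac{2784}{7}\right)^{2} = \frac{7750656}{49}$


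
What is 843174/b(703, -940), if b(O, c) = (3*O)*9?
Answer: 93686/2109 ≈ 44.422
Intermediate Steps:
b(O, c) = 27*O
843174/b(703, -940) = 843174/((27*703)) = 843174/18981 = 843174*(1/18981) = 93686/2109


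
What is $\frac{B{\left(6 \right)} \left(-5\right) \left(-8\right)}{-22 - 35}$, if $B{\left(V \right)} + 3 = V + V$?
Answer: $- \frac{120}{19} \approx -6.3158$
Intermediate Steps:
$B{\left(V \right)} = -3 + 2 V$ ($B{\left(V \right)} = -3 + \left(V + V\right) = -3 + 2 V$)
$\frac{B{\left(6 \right)} \left(-5\right) \left(-8\right)}{-22 - 35} = \frac{\left(-3 + 2 \cdot 6\right) \left(-5\right) \left(-8\right)}{-22 - 35} = \frac{\left(-3 + 12\right) \left(-5\right) \left(-8\right)}{-57} = 9 \left(-5\right) \left(-8\right) \left(- \frac{1}{57}\right) = \left(-45\right) \left(-8\right) \left(- \frac{1}{57}\right) = 360 \left(- \frac{1}{57}\right) = - \frac{120}{19}$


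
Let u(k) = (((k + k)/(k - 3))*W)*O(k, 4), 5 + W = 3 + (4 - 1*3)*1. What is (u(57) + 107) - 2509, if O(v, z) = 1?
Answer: -21637/9 ≈ -2404.1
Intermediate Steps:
W = -1 (W = -5 + (3 + (4 - 1*3)*1) = -5 + (3 + (4 - 3)*1) = -5 + (3 + 1*1) = -5 + (3 + 1) = -5 + 4 = -1)
u(k) = -2*k/(-3 + k) (u(k) = (((k + k)/(k - 3))*(-1))*1 = (((2*k)/(-3 + k))*(-1))*1 = ((2*k/(-3 + k))*(-1))*1 = -2*k/(-3 + k)*1 = -2*k/(-3 + k))
(u(57) + 107) - 2509 = (-2*57/(-3 + 57) + 107) - 2509 = (-2*57/54 + 107) - 2509 = (-2*57*1/54 + 107) - 2509 = (-19/9 + 107) - 2509 = 944/9 - 2509 = -21637/9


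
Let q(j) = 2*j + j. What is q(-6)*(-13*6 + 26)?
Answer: 936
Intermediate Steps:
q(j) = 3*j
q(-6)*(-13*6 + 26) = (3*(-6))*(-13*6 + 26) = -18*(-78 + 26) = -18*(-52) = 936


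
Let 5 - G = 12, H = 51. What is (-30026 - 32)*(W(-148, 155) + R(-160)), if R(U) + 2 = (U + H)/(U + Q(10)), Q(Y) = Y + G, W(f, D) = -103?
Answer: 492229808/157 ≈ 3.1352e+6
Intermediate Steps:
G = -7 (G = 5 - 1*12 = 5 - 12 = -7)
Q(Y) = -7 + Y (Q(Y) = Y - 7 = -7 + Y)
R(U) = -2 + (51 + U)/(3 + U) (R(U) = -2 + (U + 51)/(U + (-7 + 10)) = -2 + (51 + U)/(U + 3) = -2 + (51 + U)/(3 + U))
(-30026 - 32)*(W(-148, 155) + R(-160)) = (-30026 - 32)*(-103 + (45 - 1*(-160))/(3 - 160)) = -30058*(-103 + (45 + 160)/(-157)) = -30058*(-103 - 1/157*205) = -30058*(-103 - 205/157) = -30058*(-16376/157) = 492229808/157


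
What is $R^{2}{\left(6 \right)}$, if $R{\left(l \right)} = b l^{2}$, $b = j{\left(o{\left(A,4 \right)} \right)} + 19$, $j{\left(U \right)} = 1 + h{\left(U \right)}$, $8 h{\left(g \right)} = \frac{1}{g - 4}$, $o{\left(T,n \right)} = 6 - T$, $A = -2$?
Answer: $\frac{33281361}{64} \approx 5.2002 \cdot 10^{5}$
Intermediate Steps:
$h{\left(g \right)} = \frac{1}{8 \left(-4 + g\right)}$ ($h{\left(g \right)} = \frac{1}{8 \left(g - 4\right)} = \frac{1}{8 \left(-4 + g\right)}$)
$j{\left(U \right)} = 1 + \frac{1}{8 \left(-4 + U\right)}$
$b = \frac{641}{32}$ ($b = \frac{- \frac{31}{8} + \left(6 - -2\right)}{-4 + \left(6 - -2\right)} + 19 = \frac{- \frac{31}{8} + \left(6 + 2\right)}{-4 + \left(6 + 2\right)} + 19 = \frac{- \frac{31}{8} + 8}{-4 + 8} + 19 = \frac{1}{4} \cdot \frac{33}{8} + 19 = \frac{33}{32} + 19 = \frac{641}{32} \approx 20.031$)
$R{\left(l \right)} = \frac{641 l^{2}}{32}$
$R^{2}{\left(6 \right)} = \left(\frac{641 \cdot 6^{2}}{32}\right)^{2} = \left(\frac{641}{32} \cdot 36\right)^{2} = \left(\frac{5769}{8}\right)^{2} = \frac{33281361}{64}$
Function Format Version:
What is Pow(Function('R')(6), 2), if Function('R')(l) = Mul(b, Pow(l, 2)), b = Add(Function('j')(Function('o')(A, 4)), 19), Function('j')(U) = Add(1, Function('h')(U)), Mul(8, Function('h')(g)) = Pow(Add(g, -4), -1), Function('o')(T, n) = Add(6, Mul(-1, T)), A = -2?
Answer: Rational(33281361, 64) ≈ 5.2002e+5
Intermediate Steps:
Function('h')(g) = Mul(Rational(1, 8), Pow(Add(-4, g), -1)) (Function('h')(g) = Mul(Rational(1, 8), Pow(Add(g, -4), -1)) = Mul(Rational(1, 8), Pow(Add(-4, g), -1)))
Function('j')(U) = Add(1, Mul(Rational(1, 8), Pow(Add(-4, U), -1)))
b = Rational(641, 32) (b = Add(Mul(Pow(Add(-4, Add(6, Mul(-1, -2))), -1), Add(Rational(-31, 8), Add(6, Mul(-1, -2)))), 19) = Add(Mul(Pow(Add(-4, Add(6, 2)), -1), Add(Rational(-31, 8), Add(6, 2))), 19) = Add(Mul(Pow(Add(-4, 8), -1), Add(Rational(-31, 8), 8)), 19) = Add(Mul(Pow(4, -1), Rational(33, 8)), 19) = Add(Mul(Rational(1, 4), Rational(33, 8)), 19) = Add(Rational(33, 32), 19) = Rational(641, 32) ≈ 20.031)
Function('R')(l) = Mul(Rational(641, 32), Pow(l, 2))
Pow(Function('R')(6), 2) = Pow(Mul(Rational(641, 32), Pow(6, 2)), 2) = Pow(Mul(Rational(641, 32), 36), 2) = Pow(Rational(5769, 8), 2) = Rational(33281361, 64)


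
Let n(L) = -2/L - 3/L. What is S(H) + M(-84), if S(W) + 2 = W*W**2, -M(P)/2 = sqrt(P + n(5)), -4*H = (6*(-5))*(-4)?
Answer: -27002 - 2*I*sqrt(85) ≈ -27002.0 - 18.439*I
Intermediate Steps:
H = -30 (H = -6*(-5)*(-4)/4 = -(-15)*(-4)/2 = -1/4*120 = -30)
n(L) = -5/L
M(P) = -2*sqrt(-1 + P) (M(P) = -2*sqrt(P - 5/5) = -2*sqrt(P - 5*1/5) = -2*sqrt(P - 1) = -2*sqrt(-1 + P))
S(W) = -2 + W**3 (S(W) = -2 + W*W**2 = -2 + W**3)
S(H) + M(-84) = (-2 + (-30)**3) - 2*sqrt(-1 - 84) = (-2 - 27000) - 2*I*sqrt(85) = -27002 - 2*I*sqrt(85)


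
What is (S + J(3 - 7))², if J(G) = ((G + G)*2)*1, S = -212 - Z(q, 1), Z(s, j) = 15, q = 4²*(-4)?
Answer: 59049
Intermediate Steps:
q = -64 (q = 16*(-4) = -64)
S = -227 (S = -212 - 1*15 = -212 - 15 = -227)
J(G) = 4*G (J(G) = ((2*G)*2)*1 = (4*G)*1 = 4*G)
(S + J(3 - 7))² = (-227 + 4*(3 - 7))² = (-227 + 4*(-4))² = (-227 - 16)² = (-243)² = 59049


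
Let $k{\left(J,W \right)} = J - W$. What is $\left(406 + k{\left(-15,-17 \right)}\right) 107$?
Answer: $43656$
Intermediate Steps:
$\left(406 + k{\left(-15,-17 \right)}\right) 107 = \left(406 - -2\right) 107 = \left(406 + \left(-15 + 17\right)\right) 107 = \left(406 + 2\right) 107 = 408 \cdot 107 = 43656$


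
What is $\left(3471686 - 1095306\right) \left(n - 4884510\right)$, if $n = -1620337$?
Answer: $-15457988313860$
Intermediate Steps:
$\left(3471686 - 1095306\right) \left(n - 4884510\right) = \left(3471686 - 1095306\right) \left(-1620337 - 4884510\right) = 2376380 \left(-6504847\right) = -15457988313860$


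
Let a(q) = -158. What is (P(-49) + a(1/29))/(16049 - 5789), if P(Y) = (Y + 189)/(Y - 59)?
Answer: -4301/277020 ≈ -0.015526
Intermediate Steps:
P(Y) = (189 + Y)/(-59 + Y)
(P(-49) + a(1/29))/(16049 - 5789) = ((189 - 49)/(-59 - 49) - 158)/(16049 - 5789) = (140/(-108) - 158)/10260 = (-1/108*140 - 158)*(1/10260) = (-35/27 - 158)*(1/10260) = -4301/27*1/10260 = -4301/277020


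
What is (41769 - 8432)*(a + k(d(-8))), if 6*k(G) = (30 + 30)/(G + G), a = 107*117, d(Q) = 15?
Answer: 1252071046/3 ≈ 4.1736e+8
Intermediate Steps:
a = 12519
k(G) = 5/G (k(G) = ((30 + 30)/(G + G))/6 = (60/((2*G)))/6 = (60*(1/(2*G)))/6 = (30/G)/6 = 5/G)
(41769 - 8432)*(a + k(d(-8))) = (41769 - 8432)*(12519 + 5/15) = 33337*(12519 + 5*(1/15)) = 33337*(12519 + ⅓) = 33337*(37558/3) = 1252071046/3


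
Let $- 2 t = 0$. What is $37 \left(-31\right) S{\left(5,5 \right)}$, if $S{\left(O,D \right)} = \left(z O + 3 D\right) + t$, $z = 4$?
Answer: $-40145$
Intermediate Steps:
$t = 0$ ($t = \left(- \frac{1}{2}\right) 0 = 0$)
$S{\left(O,D \right)} = 3 D + 4 O$ ($S{\left(O,D \right)} = \left(4 O + 3 D\right) + 0 = \left(3 D + 4 O\right) + 0 = 3 D + 4 O$)
$37 \left(-31\right) S{\left(5,5 \right)} = 37 \left(-31\right) \left(3 \cdot 5 + 4 \cdot 5\right) = - 1147 \left(15 + 20\right) = \left(-1147\right) 35 = -40145$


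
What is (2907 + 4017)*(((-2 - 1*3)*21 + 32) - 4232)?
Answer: -29807820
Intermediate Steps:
(2907 + 4017)*(((-2 - 1*3)*21 + 32) - 4232) = 6924*(((-2 - 3)*21 + 32) - 4232) = 6924*((-5*21 + 32) - 4232) = 6924*((-105 + 32) - 4232) = 6924*(-73 - 4232) = 6924*(-4305) = -29807820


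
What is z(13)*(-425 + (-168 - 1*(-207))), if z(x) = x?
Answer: -5018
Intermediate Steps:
z(13)*(-425 + (-168 - 1*(-207))) = 13*(-425 + (-168 - 1*(-207))) = 13*(-425 + (-168 + 207)) = 13*(-425 + 39) = 13*(-386) = -5018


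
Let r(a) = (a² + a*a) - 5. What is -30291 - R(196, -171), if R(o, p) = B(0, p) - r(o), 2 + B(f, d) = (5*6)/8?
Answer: 186137/4 ≈ 46534.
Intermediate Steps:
B(f, d) = 7/4 (B(f, d) = -2 + (5*6)/8 = -2 + 30*(⅛) = -2 + 15/4 = 7/4)
r(a) = -5 + 2*a² (r(a) = (a² + a²) - 5 = 2*a² - 5 = -5 + 2*a²)
R(o, p) = 27/4 - 2*o² (R(o, p) = 7/4 - (-5 + 2*o²) = 7/4 + (5 - 2*o²) = 27/4 - 2*o²)
-30291 - R(196, -171) = -30291 - (27/4 - 2*196²) = -30291 - (27/4 - 2*38416) = -30291 - (27/4 - 76832) = -30291 - 1*(-307301/4) = -30291 + 307301/4 = 186137/4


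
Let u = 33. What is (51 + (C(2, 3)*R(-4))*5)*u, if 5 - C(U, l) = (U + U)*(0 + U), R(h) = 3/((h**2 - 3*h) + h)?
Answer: 12969/8 ≈ 1621.1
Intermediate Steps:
R(h) = 3/(h**2 - 2*h)
C(U, l) = 5 - 2*U**2 (C(U, l) = 5 - (U + U)*(0 + U) = 5 - 2*U*U = 5 - 2*U**2)
(51 + (C(2, 3)*R(-4))*5)*u = (51 + ((5 - 2*2**2)*(3/(-4*(-2 - 4))))*5)*33 = (51 + ((5 - 2*4)*(3*(-1/4)/(-6)))*5)*33 = (51 + ((5 - 8)*(3*(-1/4)*(-1/6)))*5)*33 = (51 - 3*1/8*5)*33 = (51 - 3/8*5)*33 = (51 - 15/8)*33 = (393/8)*33 = 12969/8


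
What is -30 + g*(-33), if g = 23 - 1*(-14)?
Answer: -1251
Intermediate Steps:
g = 37 (g = 23 + 14 = 37)
-30 + g*(-33) = -30 + 37*(-33) = -30 - 1221 = -1251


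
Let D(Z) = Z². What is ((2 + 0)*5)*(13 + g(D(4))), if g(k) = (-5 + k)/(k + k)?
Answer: 2135/16 ≈ 133.44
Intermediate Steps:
g(k) = (-5 + k)/(2*k) (g(k) = (-5 + k)/((2*k)) = (-5 + k)*(1/(2*k)) = (-5 + k)/(2*k))
((2 + 0)*5)*(13 + g(D(4))) = ((2 + 0)*5)*(13 + (-5 + 4²)/(2*(4²))) = (2*5)*(13 + (½)*(-5 + 16)/16) = 10*(13 + (½)*(1/16)*11) = 10*(13 + 11/32) = 10*(427/32) = 2135/16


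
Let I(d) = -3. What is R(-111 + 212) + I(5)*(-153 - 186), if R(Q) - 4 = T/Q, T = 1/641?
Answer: 66100562/64741 ≈ 1021.0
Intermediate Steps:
T = 1/641 ≈ 0.0015601
R(Q) = 4 + 1/(641*Q)
R(-111 + 212) + I(5)*(-153 - 186) = (4 + 1/(641*(-111 + 212))) - 3*(-153 - 186) = (4 + (1/641)/101) - 3*(-339) = (4 + (1/641)*(1/101)) + 1017 = (4 + 1/64741) + 1017 = 258965/64741 + 1017 = 66100562/64741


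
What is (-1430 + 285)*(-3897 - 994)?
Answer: 5600195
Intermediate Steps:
(-1430 + 285)*(-3897 - 994) = -1145*(-4891) = 5600195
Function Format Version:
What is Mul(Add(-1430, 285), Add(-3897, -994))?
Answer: 5600195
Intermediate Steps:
Mul(Add(-1430, 285), Add(-3897, -994)) = Mul(-1145, -4891) = 5600195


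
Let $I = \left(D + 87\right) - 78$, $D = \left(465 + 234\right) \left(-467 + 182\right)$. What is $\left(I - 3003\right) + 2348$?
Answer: $-199861$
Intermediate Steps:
$D = -199215$ ($D = 699 \left(-285\right) = -199215$)
$I = -199206$ ($I = \left(-199215 + 87\right) - 78 = -199128 - 78 = -199206$)
$\left(I - 3003\right) + 2348 = \left(-199206 - 3003\right) + 2348 = -202209 + 2348 = -199861$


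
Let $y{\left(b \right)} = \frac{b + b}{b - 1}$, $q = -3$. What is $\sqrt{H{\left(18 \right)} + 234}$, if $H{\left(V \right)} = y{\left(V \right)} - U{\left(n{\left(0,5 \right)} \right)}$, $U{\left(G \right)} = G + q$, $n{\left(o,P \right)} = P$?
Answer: $\frac{2 \sqrt{16915}}{17} \approx 15.301$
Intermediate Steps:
$U{\left(G \right)} = -3 + G$ ($U{\left(G \right)} = G - 3 = -3 + G$)
$y{\left(b \right)} = \frac{2 b}{-1 + b}$
$H{\left(V \right)} = -2 + \frac{2 V}{-1 + V}$ ($H{\left(V \right)} = \frac{2 V}{-1 + V} - \left(-3 + 5\right) = \frac{2 V}{-1 + V} - 2 = -2 + \frac{2 V}{-1 + V}$)
$\sqrt{H{\left(18 \right)} + 234} = \sqrt{\frac{2}{-1 + 18} + 234} = \sqrt{\frac{2}{17} + 234} = \sqrt{\frac{3980}{17}} = \frac{2 \sqrt{16915}}{17}$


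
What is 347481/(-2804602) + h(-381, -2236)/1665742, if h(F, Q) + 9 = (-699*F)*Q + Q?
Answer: -417673886728090/1167935836171 ≈ -357.62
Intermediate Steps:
h(F, Q) = -9 + Q - 699*F*Q (h(F, Q) = -9 + ((-699*F)*Q + Q) = -9 + (-699*F*Q + Q) = -9 + (Q - 699*F*Q) = -9 + Q - 699*F*Q)
347481/(-2804602) + h(-381, -2236)/1665742 = 347481/(-2804602) + (-9 - 2236 - 699*(-381)*(-2236))/1665742 = 347481*(-1/2804602) + (-9 - 2236 - 595489284)*(1/1665742) = -347481/2804602 - 595491529*1/1665742 = -347481/2804602 - 595491529/1665742 = -417673886728090/1167935836171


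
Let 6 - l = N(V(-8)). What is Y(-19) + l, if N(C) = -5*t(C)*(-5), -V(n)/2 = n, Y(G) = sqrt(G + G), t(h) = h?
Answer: -394 + I*sqrt(38) ≈ -394.0 + 6.1644*I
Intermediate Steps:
Y(G) = sqrt(2)*sqrt(G) (Y(G) = sqrt(2*G) = sqrt(2)*sqrt(G))
V(n) = -2*n
N(C) = 25*C (N(C) = -5*C*(-5) = 25*C)
l = -394 (l = 6 - 25*(-2*(-8)) = 6 - 25*16 = 6 - 1*400 = 6 - 400 = -394)
Y(-19) + l = sqrt(2)*sqrt(-19) - 394 = sqrt(2)*(I*sqrt(19)) - 394 = I*sqrt(38) - 394 = -394 + I*sqrt(38)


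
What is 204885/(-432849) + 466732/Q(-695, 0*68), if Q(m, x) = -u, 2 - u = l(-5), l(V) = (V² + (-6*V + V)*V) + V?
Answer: -428973253/98333 ≈ -4362.5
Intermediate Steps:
l(V) = V - 4*V² (l(V) = (V² + (-5*V)*V) + V = (V² - 5*V²) + V = -4*V² + V = V - 4*V²)
u = 107 (u = 2 - (-5)*(1 - 4*(-5)) = 2 - (-5)*(1 + 20) = 2 - (-5)*21 = 2 - 1*(-105) = 2 + 105 = 107)
Q(m, x) = -107 (Q(m, x) = -1*107 = -107)
204885/(-432849) + 466732/Q(-695, 0*68) = 204885/(-432849) + 466732/(-107) = 204885*(-1/432849) + 466732*(-1/107) = -435/919 - 466732/107 = -428973253/98333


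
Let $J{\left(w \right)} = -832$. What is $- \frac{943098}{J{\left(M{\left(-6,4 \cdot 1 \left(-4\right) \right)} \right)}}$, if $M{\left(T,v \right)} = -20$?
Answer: $\frac{36273}{32} \approx 1133.5$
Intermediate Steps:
$- \frac{943098}{J{\left(M{\left(-6,4 \cdot 1 \left(-4\right) \right)} \right)}} = - \frac{943098}{-832} = \left(-943098\right) \left(- \frac{1}{832}\right) = \frac{36273}{32}$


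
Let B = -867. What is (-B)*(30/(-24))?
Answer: -4335/4 ≈ -1083.8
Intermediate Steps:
(-B)*(30/(-24)) = (-1*(-867))*(30/(-24)) = 867*(30*(-1/24)) = 867*(-5/4) = -4335/4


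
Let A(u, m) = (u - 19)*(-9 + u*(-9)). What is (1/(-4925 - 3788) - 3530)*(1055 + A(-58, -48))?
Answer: 1182479431386/8713 ≈ 1.3571e+8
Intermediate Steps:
A(u, m) = (-19 + u)*(-9 - 9*u)
(1/(-4925 - 3788) - 3530)*(1055 + A(-58, -48)) = (1/(-4925 - 3788) - 3530)*(1055 + (171 - 9*(-58)² + 162*(-58))) = (1/(-8713) - 3530)*(1055 + (171 - 9*3364 - 9396)) = (-1/8713 - 3530)*(1055 + (171 - 30276 - 9396)) = -30756891*(1055 - 39501)/8713 = -30756891/8713*(-38446) = 1182479431386/8713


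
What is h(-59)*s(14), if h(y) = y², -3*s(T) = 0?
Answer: 0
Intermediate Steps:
s(T) = 0 (s(T) = -⅓*0 = 0)
h(-59)*s(14) = (-59)²*0 = 3481*0 = 0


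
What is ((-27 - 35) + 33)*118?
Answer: -3422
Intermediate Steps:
((-27 - 35) + 33)*118 = (-62 + 33)*118 = -29*118 = -3422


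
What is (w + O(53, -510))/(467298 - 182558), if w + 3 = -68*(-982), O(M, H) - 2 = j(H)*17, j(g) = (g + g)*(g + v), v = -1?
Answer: 1785503/56948 ≈ 31.353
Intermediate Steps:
j(g) = 2*g*(-1 + g) (j(g) = (g + g)*(g - 1) = (2*g)*(-1 + g) = 2*g*(-1 + g))
O(M, H) = 2 + 34*H*(-1 + H) (O(M, H) = 2 + (2*H*(-1 + H))*17 = 2 + 34*H*(-1 + H))
w = 66773 (w = -3 - 68*(-982) = -3 + 66776 = 66773)
(w + O(53, -510))/(467298 - 182558) = (66773 + (2 + 34*(-510)*(-1 - 510)))/(467298 - 182558) = (66773 + (2 + 34*(-510)*(-511)))/284740 = (66773 + (2 + 8860740))*(1/284740) = (66773 + 8860742)*(1/284740) = 8927515*(1/284740) = 1785503/56948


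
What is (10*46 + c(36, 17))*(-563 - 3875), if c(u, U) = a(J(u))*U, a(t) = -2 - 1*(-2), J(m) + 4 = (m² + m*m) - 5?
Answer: -2041480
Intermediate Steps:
J(m) = -9 + 2*m² (J(m) = -4 + ((m² + m*m) - 5) = -4 + ((m² + m²) - 5) = -4 + (2*m² - 5) = -4 + (-5 + 2*m²) = -9 + 2*m²)
a(t) = 0 (a(t) = -2 + 2 = 0)
c(u, U) = 0 (c(u, U) = 0*U = 0)
(10*46 + c(36, 17))*(-563 - 3875) = (10*46 + 0)*(-563 - 3875) = (460 + 0)*(-4438) = 460*(-4438) = -2041480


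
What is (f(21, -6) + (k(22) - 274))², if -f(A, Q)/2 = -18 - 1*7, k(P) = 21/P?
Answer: 24078649/484 ≈ 49749.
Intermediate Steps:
f(A, Q) = 50 (f(A, Q) = -2*(-18 - 1*7) = -2*(-18 - 7) = -2*(-25) = 50)
(f(21, -6) + (k(22) - 274))² = (50 + (21/22 - 274))² = (50 - 6007/22)² = (-4907/22)² = 24078649/484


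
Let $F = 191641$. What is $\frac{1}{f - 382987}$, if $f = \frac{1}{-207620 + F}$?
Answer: $- \frac{15979}{6119749274} \approx -2.6111 \cdot 10^{-6}$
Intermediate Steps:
$f = - \frac{1}{15979}$ ($f = \frac{1}{-207620 + 191641} = \frac{1}{-15979} = - \frac{1}{15979} \approx -6.2582 \cdot 10^{-5}$)
$\frac{1}{f - 382987} = \frac{1}{- \frac{1}{15979} - 382987} = \frac{1}{- \frac{6119749274}{15979}} = - \frac{15979}{6119749274}$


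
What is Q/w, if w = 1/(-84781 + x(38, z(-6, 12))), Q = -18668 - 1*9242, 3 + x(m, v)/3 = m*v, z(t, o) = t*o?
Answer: 2595574180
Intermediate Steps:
z(t, o) = o*t
x(m, v) = -9 + 3*m*v (x(m, v) = -9 + 3*(m*v) = -9 + 3*m*v)
Q = -27910 (Q = -18668 - 9242 = -27910)
w = -1/92998 (w = 1/(-84781 + (-9 + 3*38*(12*(-6)))) = 1/(-84781 + (-9 + 3*38*(-72))) = 1/(-84781 + (-9 - 8208)) = 1/(-84781 - 8217) = 1/(-92998) = -1/92998 ≈ -1.0753e-5)
Q/w = -27910/(-1/92998) = -27910*(-92998) = 2595574180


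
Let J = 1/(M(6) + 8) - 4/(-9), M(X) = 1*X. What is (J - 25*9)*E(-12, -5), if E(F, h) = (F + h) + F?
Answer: 820265/126 ≈ 6510.0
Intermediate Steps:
M(X) = X
E(F, h) = h + 2*F
J = 65/126 (J = 1/(6 + 8) - 4/(-9) = 1/14 - 4*(-1/9) = (1/14)*1 + 4/9 = 1/14 + 4/9 = 65/126 ≈ 0.51587)
(J - 25*9)*E(-12, -5) = (65/126 - 25*9)*(-5 + 2*(-12)) = (65/126 - 225)*(-5 - 24) = -28285/126*(-29) = 820265/126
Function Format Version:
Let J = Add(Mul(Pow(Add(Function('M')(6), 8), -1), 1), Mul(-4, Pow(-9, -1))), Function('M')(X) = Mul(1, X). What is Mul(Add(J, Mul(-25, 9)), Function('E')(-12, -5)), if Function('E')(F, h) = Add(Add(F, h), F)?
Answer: Rational(820265, 126) ≈ 6510.0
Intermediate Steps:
Function('M')(X) = X
Function('E')(F, h) = Add(h, Mul(2, F))
J = Rational(65, 126) (J = Add(Mul(Pow(Add(6, 8), -1), 1), Mul(-4, Pow(-9, -1))) = Add(Mul(Pow(14, -1), 1), Mul(-4, Rational(-1, 9))) = Add(Mul(Rational(1, 14), 1), Rational(4, 9)) = Add(Rational(1, 14), Rational(4, 9)) = Rational(65, 126) ≈ 0.51587)
Mul(Add(J, Mul(-25, 9)), Function('E')(-12, -5)) = Mul(Add(Rational(65, 126), Mul(-25, 9)), Add(-5, Mul(2, -12))) = Mul(Add(Rational(65, 126), -225), Add(-5, -24)) = Mul(Rational(-28285, 126), -29) = Rational(820265, 126)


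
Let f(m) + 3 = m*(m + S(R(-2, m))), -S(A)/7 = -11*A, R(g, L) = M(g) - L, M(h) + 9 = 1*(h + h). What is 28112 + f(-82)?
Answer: -400833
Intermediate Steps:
M(h) = -9 + 2*h (M(h) = -9 + 1*(h + h) = -9 + 1*(2*h) = -9 + 2*h)
R(g, L) = -9 - L + 2*g (R(g, L) = (-9 + 2*g) - L = -9 - L + 2*g)
S(A) = 77*A (S(A) = -(-77)*A = 77*A)
f(m) = -3 + m*(-1001 - 76*m) (f(m) = -3 + m*(m + 77*(-9 - m + 2*(-2))) = -3 + m*(m + 77*(-9 - m - 4)) = -3 + m*(m + 77*(-13 - m)) = -3 + m*(m + (-1001 - 77*m)) = -3 + m*(-1001 - 76*m))
28112 + f(-82) = 28112 + (-3 + (-82)**2 - 77*(-82)*(13 - 82)) = 28112 + (-3 + 6724 - 77*(-82)*(-69)) = 28112 + (-3 + 6724 - 435666) = 28112 - 428945 = -400833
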